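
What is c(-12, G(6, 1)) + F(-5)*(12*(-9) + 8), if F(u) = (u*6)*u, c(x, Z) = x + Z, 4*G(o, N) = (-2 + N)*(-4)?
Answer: -15011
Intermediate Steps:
G(o, N) = 2 - N (G(o, N) = ((-2 + N)*(-4))/4 = (8 - 4*N)/4 = 2 - N)
c(x, Z) = Z + x
F(u) = 6*u² (F(u) = (6*u)*u = 6*u²)
c(-12, G(6, 1)) + F(-5)*(12*(-9) + 8) = ((2 - 1*1) - 12) + (6*(-5)²)*(12*(-9) + 8) = ((2 - 1) - 12) + (6*25)*(-108 + 8) = (1 - 12) + 150*(-100) = -11 - 15000 = -15011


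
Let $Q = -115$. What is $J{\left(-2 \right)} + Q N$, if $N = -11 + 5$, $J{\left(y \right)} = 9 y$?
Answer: $672$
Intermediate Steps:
$N = -6$
$J{\left(-2 \right)} + Q N = 9 \left(-2\right) - -690 = -18 + 690 = 672$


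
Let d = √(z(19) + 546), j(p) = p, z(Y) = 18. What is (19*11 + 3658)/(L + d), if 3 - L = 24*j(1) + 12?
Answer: -42537/175 - 2578*√141/175 ≈ -417.99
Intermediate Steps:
d = 2*√141 (d = √(18 + 546) = √564 = 2*√141 ≈ 23.749)
L = -33 (L = 3 - (24*1 + 12) = 3 - (24 + 12) = 3 - 1*36 = 3 - 36 = -33)
(19*11 + 3658)/(L + d) = (19*11 + 3658)/(-33 + 2*√141) = (209 + 3658)/(-33 + 2*√141) = 3867/(-33 + 2*√141)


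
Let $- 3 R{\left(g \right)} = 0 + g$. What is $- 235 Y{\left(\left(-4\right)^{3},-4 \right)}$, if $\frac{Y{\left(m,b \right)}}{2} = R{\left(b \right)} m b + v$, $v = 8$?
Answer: $- \frac{492560}{3} \approx -1.6419 \cdot 10^{5}$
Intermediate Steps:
$R{\left(g \right)} = - \frac{g}{3}$ ($R{\left(g \right)} = - \frac{0 + g}{3} = - \frac{g}{3}$)
$Y{\left(m,b \right)} = 16 - \frac{2 m b^{2}}{3}$ ($Y{\left(m,b \right)} = 2 \left(- \frac{b}{3} m b + 8\right) = 2 \left(- \frac{b m}{3} b + 8\right) = 2 \left(- \frac{m b^{2}}{3} + 8\right) = 2 \left(8 - \frac{m b^{2}}{3}\right) = 16 - \frac{2 m b^{2}}{3}$)
$- 235 Y{\left(\left(-4\right)^{3},-4 \right)} = - 235 \left(16 - \frac{2 \left(-4\right)^{3} \left(-4\right)^{2}}{3}\right) = - 235 \left(16 - \left(- \frac{128}{3}\right) 16\right) = - 235 \left(16 + \frac{2048}{3}\right) = \left(-235\right) \frac{2096}{3} = - \frac{492560}{3}$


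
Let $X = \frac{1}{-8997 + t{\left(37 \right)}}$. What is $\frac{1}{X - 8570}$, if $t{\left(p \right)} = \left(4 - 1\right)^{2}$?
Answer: $- \frac{8988}{77027161} \approx -0.00011669$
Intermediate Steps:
$t{\left(p \right)} = 9$ ($t{\left(p \right)} = 3^{2} = 9$)
$X = - \frac{1}{8988}$ ($X = \frac{1}{-8997 + 9} = \frac{1}{-8988} = - \frac{1}{8988} \approx -0.00011126$)
$\frac{1}{X - 8570} = \frac{1}{- \frac{1}{8988} - 8570} = \frac{1}{- \frac{77027161}{8988}} = - \frac{8988}{77027161}$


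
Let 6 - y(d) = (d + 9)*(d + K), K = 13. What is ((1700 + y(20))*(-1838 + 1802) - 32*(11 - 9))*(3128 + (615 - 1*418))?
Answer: -89868100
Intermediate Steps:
y(d) = 6 - (9 + d)*(13 + d) (y(d) = 6 - (d + 9)*(d + 13) = 6 - (9 + d)*(13 + d))
((1700 + y(20))*(-1838 + 1802) - 32*(11 - 9))*(3128 + (615 - 1*418)) = ((1700 + (-111 - 1*20² - 22*20))*(-1838 + 1802) - 32*(11 - 9))*(3128 + (615 - 1*418)) = ((1700 + (-111 - 1*400 - 440))*(-36) - 32*2)*(3128 + (615 - 418)) = ((1700 + (-111 - 400 - 440))*(-36) - 64)*(3128 + 197) = ((1700 - 951)*(-36) - 64)*3325 = (749*(-36) - 64)*3325 = (-26964 - 64)*3325 = -27028*3325 = -89868100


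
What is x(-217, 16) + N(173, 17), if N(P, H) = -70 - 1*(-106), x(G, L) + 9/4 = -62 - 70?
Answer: -393/4 ≈ -98.250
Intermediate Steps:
x(G, L) = -537/4 (x(G, L) = -9/4 + (-62 - 70) = -9/4 - 132 = -537/4)
N(P, H) = 36 (N(P, H) = -70 + 106 = 36)
x(-217, 16) + N(173, 17) = -537/4 + 36 = -393/4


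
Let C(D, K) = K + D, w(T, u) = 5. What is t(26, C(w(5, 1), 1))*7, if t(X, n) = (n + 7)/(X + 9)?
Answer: 13/5 ≈ 2.6000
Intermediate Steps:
C(D, K) = D + K
t(X, n) = (7 + n)/(9 + X)
t(26, C(w(5, 1), 1))*7 = ((7 + (5 + 1))/(9 + 26))*7 = ((7 + 6)/35)*7 = ((1/35)*13)*7 = (13/35)*7 = 13/5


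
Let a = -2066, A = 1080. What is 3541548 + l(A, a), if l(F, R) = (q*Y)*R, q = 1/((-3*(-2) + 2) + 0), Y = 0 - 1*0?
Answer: 3541548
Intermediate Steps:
Y = 0 (Y = 0 + 0 = 0)
q = 1/8 (q = 1/((6 + 2) + 0) = 1/(8 + 0) = 1/8 ≈ 0.12500)
l(F, R) = 0 (l(F, R) = ((1/8)*0)*R = 0*R = 0)
3541548 + l(A, a) = 3541548 + 0 = 3541548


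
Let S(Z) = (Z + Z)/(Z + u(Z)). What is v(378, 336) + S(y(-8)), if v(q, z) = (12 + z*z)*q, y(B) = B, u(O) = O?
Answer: 42679225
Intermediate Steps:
v(q, z) = q*(12 + z²) (v(q, z) = (12 + z²)*q = q*(12 + z²))
S(Z) = 1 (S(Z) = (Z + Z)/(Z + Z) = (2*Z)/((2*Z)) = (2*Z)*(1/(2*Z)) = 1)
v(378, 336) + S(y(-8)) = 378*(12 + 336²) + 1 = 378*(12 + 112896) + 1 = 378*112908 + 1 = 42679224 + 1 = 42679225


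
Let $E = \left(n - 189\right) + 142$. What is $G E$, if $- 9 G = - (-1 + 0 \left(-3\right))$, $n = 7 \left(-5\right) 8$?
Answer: $\frac{109}{3} \approx 36.333$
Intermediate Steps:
$n = -280$ ($n = \left(-35\right) 8 = -280$)
$E = -327$ ($E = \left(-280 - 189\right) + 142 = -469 + 142 = -327$)
$G = - \frac{1}{9}$ ($G = - \frac{\left(-1\right) \left(-1 + 0 \left(-3\right)\right)}{9} = - \frac{\left(-1\right) \left(-1 + 0\right)}{9} = - \frac{\left(-1\right) \left(-1\right)}{9} = \left(- \frac{1}{9}\right) 1 = - \frac{1}{9} \approx -0.11111$)
$G E = \left(- \frac{1}{9}\right) \left(-327\right) = \frac{109}{3}$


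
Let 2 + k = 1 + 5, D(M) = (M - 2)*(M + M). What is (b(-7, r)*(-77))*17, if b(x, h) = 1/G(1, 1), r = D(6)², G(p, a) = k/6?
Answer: -3927/2 ≈ -1963.5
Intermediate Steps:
D(M) = 2*M*(-2 + M) (D(M) = (-2 + M)*(2*M) = 2*M*(-2 + M))
k = 4 (k = -2 + (1 + 5) = -2 + 6 = 4)
G(p, a) = ⅔ (G(p, a) = 4/6 = 4*(⅙) = ⅔)
r = 2304 (r = (2*6*(-2 + 6))² = (2*6*4)² = 48² = 2304)
b(x, h) = 3/2 (b(x, h) = 1/(⅔) = 3/2)
(b(-7, r)*(-77))*17 = ((3/2)*(-77))*17 = -231/2*17 = -3927/2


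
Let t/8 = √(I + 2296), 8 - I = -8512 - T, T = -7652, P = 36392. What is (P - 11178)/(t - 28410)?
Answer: -179082435/201731401 - 100856*√791/201731401 ≈ -0.90179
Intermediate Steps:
I = 868 (I = 8 - (-8512 - 1*(-7652)) = 8 - (-8512 + 7652) = 8 - 1*(-860) = 8 + 860 = 868)
t = 16*√791 (t = 8*√(868 + 2296) = 8*√3164 = 8*(2*√791) = 16*√791 ≈ 450.00)
(P - 11178)/(t - 28410) = (36392 - 11178)/(16*√791 - 28410) = 25214/(-28410 + 16*√791)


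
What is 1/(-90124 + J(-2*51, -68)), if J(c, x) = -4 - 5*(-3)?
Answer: -1/90113 ≈ -1.1097e-5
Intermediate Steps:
J(c, x) = 11 (J(c, x) = -4 + 15 = 11)
1/(-90124 + J(-2*51, -68)) = 1/(-90124 + 11) = 1/(-90113) = -1/90113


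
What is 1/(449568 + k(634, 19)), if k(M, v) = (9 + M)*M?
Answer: 1/857230 ≈ 1.1665e-6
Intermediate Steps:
k(M, v) = M*(9 + M)
1/(449568 + k(634, 19)) = 1/(449568 + 634*(9 + 634)) = 1/(449568 + 634*643) = 1/(449568 + 407662) = 1/857230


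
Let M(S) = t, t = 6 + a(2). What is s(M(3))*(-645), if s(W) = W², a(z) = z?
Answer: -41280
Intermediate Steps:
t = 8 (t = 6 + 2 = 8)
M(S) = 8
s(M(3))*(-645) = 8²*(-645) = 64*(-645) = -41280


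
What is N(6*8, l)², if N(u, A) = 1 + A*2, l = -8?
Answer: 225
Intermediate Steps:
N(u, A) = 1 + 2*A
N(6*8, l)² = (1 + 2*(-8))² = (1 - 16)² = (-15)² = 225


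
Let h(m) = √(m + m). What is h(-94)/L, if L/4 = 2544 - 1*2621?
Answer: -I*√47/154 ≈ -0.044517*I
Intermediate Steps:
L = -308 (L = 4*(2544 - 1*2621) = 4*(2544 - 2621) = 4*(-77) = -308)
h(m) = √2*√m (h(m) = √(2*m) = √2*√m)
h(-94)/L = (√2*√(-94))/(-308) = (√2*(I*√94))*(-1/308) = (2*I*√47)*(-1/308) = -I*√47/154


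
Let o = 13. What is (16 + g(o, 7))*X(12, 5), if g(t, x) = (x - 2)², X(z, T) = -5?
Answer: -205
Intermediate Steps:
g(t, x) = (-2 + x)²
(16 + g(o, 7))*X(12, 5) = (16 + (-2 + 7)²)*(-5) = (16 + 5²)*(-5) = (16 + 25)*(-5) = 41*(-5) = -205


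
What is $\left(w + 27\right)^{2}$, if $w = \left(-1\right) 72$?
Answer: $2025$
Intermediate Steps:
$w = -72$
$\left(w + 27\right)^{2} = \left(-72 + 27\right)^{2} = \left(-45\right)^{2} = 2025$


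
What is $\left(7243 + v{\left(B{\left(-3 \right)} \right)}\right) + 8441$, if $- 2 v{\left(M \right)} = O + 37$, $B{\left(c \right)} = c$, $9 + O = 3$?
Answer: $\frac{31337}{2} \approx 15669.0$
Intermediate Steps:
$O = -6$ ($O = -9 + 3 = -6$)
$v{\left(M \right)} = - \frac{31}{2}$ ($v{\left(M \right)} = - \frac{-6 + 37}{2} = \left(- \frac{1}{2}\right) 31 = - \frac{31}{2}$)
$\left(7243 + v{\left(B{\left(-3 \right)} \right)}\right) + 8441 = \left(7243 - \frac{31}{2}\right) + 8441 = \frac{14455}{2} + 8441 = \frac{31337}{2}$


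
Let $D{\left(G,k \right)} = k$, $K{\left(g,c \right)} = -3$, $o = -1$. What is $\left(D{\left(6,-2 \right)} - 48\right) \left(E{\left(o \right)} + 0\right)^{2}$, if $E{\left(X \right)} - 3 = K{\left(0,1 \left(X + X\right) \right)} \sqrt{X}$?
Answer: $900 i \approx 900.0 i$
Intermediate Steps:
$E{\left(X \right)} = 3 - 3 \sqrt{X}$
$\left(D{\left(6,-2 \right)} - 48\right) \left(E{\left(o \right)} + 0\right)^{2} = \left(-2 - 48\right) \left(\left(3 - 3 \sqrt{-1}\right) + 0\right)^{2} = - 50 \left(\left(3 - 3 i\right) + 0\right)^{2} = - 50 \left(3 - 3 i\right)^{2}$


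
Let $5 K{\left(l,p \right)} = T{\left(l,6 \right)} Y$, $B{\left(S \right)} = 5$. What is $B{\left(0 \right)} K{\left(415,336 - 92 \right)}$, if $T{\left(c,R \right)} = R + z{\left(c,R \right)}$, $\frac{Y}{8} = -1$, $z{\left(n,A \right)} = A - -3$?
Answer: $-120$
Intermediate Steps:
$z{\left(n,A \right)} = 3 + A$ ($z{\left(n,A \right)} = A + 3 = 3 + A$)
$Y = -8$ ($Y = 8 \left(-1\right) = -8$)
$T{\left(c,R \right)} = 3 + 2 R$ ($T{\left(c,R \right)} = R + \left(3 + R\right) = 3 + 2 R$)
$K{\left(l,p \right)} = -24$ ($K{\left(l,p \right)} = \frac{\left(3 + 2 \cdot 6\right) \left(-8\right)}{5} = \frac{\left(3 + 12\right) \left(-8\right)}{5} = \frac{15 \left(-8\right)}{5} = \frac{1}{5} \left(-120\right) = -24$)
$B{\left(0 \right)} K{\left(415,336 - 92 \right)} = 5 \left(-24\right) = -120$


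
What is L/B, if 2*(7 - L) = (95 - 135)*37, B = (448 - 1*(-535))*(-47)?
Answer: -747/46201 ≈ -0.016168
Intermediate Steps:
B = -46201 (B = (448 + 535)*(-47) = 983*(-47) = -46201)
L = 747 (L = 7 - (95 - 135)*37/2 = 7 - (-20)*37 = 7 - ½*(-1480) = 7 + 740 = 747)
L/B = 747/(-46201) = 747*(-1/46201) = -747/46201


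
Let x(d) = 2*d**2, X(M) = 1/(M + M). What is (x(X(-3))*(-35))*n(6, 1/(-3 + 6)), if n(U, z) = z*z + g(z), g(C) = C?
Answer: -70/81 ≈ -0.86420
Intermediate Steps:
X(M) = 1/(2*M)
n(U, z) = z + z**2 (n(U, z) = z*z + z = z**2 + z = z + z**2)
(x(X(-3))*(-35))*n(6, 1/(-3 + 6)) = ((2*((1/2)/(-3))**2)*(-35))*((1 + 1/(-3 + 6))/(-3 + 6)) = ((2*((1/2)*(-1/3))**2)*(-35))*((1 + 1/3)/3) = ((2*(-1/6)**2)*(-35))*((1 + 1/3)/3) = ((2*(1/36))*(-35))*((1/3)*(4/3)) = ((1/18)*(-35))*(4/9) = -35/18*4/9 = -70/81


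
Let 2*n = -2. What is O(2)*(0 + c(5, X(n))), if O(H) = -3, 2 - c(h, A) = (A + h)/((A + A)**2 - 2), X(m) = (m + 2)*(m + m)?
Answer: -75/14 ≈ -5.3571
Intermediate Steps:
n = -1 (n = (1/2)*(-2) = -1)
X(m) = 2*m*(2 + m) (X(m) = (2 + m)*(2*m) = 2*m*(2 + m))
c(h, A) = 2 - (A + h)/(-2 + 4*A**2) (c(h, A) = 2 - (A + h)/((A + A)**2 - 2) = 2 - (A + h)/((2*A)**2 - 2) = 2 - (A + h)/(4*A**2 - 2) = 2 - (A + h)/(-2 + 4*A**2))
O(2)*(0 + c(5, X(n))) = -3*(0 + (-4 - 2*(-1)*(2 - 1) - 1*5 + 8*(2*(-1)*(2 - 1))**2)/(2*(-1 + 2*(2*(-1)*(2 - 1))**2))) = -3*(0 + (-4 - 2*(-1) - 5 + 8*(2*(-1)*1)**2)/(2*(-1 + 2*(2*(-1)*1)**2))) = -3*(0 + (-4 - 1*(-2) - 5 + 8*(-2)**2)/(2*(-1 + 2*(-2)**2))) = -3*(0 + (-4 + 2 - 5 + 8*4)/(2*(-1 + 2*4))) = -3*(0 + (-4 + 2 - 5 + 32)/(2*(-1 + 8))) = -3*(0 + (1/2)*25/7) = -3*(0 + (1/2)*(1/7)*25) = -3*(0 + 25/14) = -3*25/14 = -75/14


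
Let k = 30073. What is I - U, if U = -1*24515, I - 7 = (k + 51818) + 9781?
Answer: 116194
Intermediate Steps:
I = 91679 (I = 7 + ((30073 + 51818) + 9781) = 7 + (81891 + 9781) = 7 + 91672 = 91679)
U = -24515
I - U = 91679 - 1*(-24515) = 91679 + 24515 = 116194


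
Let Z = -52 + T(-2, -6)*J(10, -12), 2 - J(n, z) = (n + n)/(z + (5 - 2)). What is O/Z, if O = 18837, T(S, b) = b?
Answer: -56511/232 ≈ -243.58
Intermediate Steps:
J(n, z) = 2 - 2*n/(3 + z) (J(n, z) = 2 - (n + n)/(z + (5 - 2)) = 2 - 2*n/(z + 3) = 2 - 2*n/(3 + z))
Z = -232/3 (Z = -52 - 12*(3 - 12 - 1*10)/(3 - 12) = -52 - 12*(3 - 12 - 10)/(-9) = -52 - 12*(-1)*(-19)/9 = -52 - 6*38/9 = -52 - 76/3 = -232/3 ≈ -77.333)
O/Z = 18837/(-232/3) = 18837*(-3/232) = -56511/232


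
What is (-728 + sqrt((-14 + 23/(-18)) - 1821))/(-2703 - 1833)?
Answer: 13/81 - I*sqrt(66106)/27216 ≈ 0.16049 - 0.0094471*I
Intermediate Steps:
(-728 + sqrt((-14 + 23/(-18)) - 1821))/(-2703 - 1833) = (-728 + sqrt((-14 - 1/18*23) - 1821))/(-4536) = (-728 + sqrt((-14 - 23/18) - 1821))*(-1/4536) = (-728 + sqrt(-275/18 - 1821))*(-1/4536) = (-728 + sqrt(-33053/18))*(-1/4536) = (-728 + I*sqrt(66106)/6)*(-1/4536) = 13/81 - I*sqrt(66106)/27216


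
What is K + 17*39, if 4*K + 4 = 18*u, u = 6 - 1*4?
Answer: 671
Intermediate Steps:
u = 2 (u = 6 - 4 = 2)
K = 8 (K = -1 + (18*2)/4 = -1 + (¼)*36 = -1 + 9 = 8)
K + 17*39 = 8 + 17*39 = 8 + 663 = 671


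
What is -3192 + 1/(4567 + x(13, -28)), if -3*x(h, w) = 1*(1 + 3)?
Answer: -43720821/13697 ≈ -3192.0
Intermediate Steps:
x(h, w) = -4/3 (x(h, w) = -(1 + 3)/3 = -4/3)
-3192 + 1/(4567 + x(13, -28)) = -3192 + 1/(4567 - 4/3) = -3192 + 1/(13697/3) = -3192 + 3/13697 = -43720821/13697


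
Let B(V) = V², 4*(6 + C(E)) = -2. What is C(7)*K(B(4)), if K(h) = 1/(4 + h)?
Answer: -13/40 ≈ -0.32500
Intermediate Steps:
C(E) = -13/2 (C(E) = -6 + (¼)*(-2) = -6 - ½ = -13/2)
C(7)*K(B(4)) = -13/(2*(4 + 4²)) = -13/(2*(4 + 16)) = -13/2/20 = -13/2*1/20 = -13/40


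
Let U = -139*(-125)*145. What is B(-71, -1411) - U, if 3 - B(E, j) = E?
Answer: -2519301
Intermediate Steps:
B(E, j) = 3 - E
U = 2519375 (U = 17375*145 = 2519375)
B(-71, -1411) - U = (3 - 1*(-71)) - 1*2519375 = (3 + 71) - 2519375 = 74 - 2519375 = -2519301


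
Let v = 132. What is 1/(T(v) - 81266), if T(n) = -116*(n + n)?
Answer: -1/111890 ≈ -8.9373e-6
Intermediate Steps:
T(n) = -232*n
1/(T(v) - 81266) = 1/(-232*132 - 81266) = 1/(-30624 - 81266) = 1/(-111890) = -1/111890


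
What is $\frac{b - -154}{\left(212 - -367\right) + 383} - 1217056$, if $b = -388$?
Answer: $- \frac{45031081}{37} \approx -1.2171 \cdot 10^{6}$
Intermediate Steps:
$\frac{b - -154}{\left(212 - -367\right) + 383} - 1217056 = \frac{-388 - -154}{\left(212 - -367\right) + 383} - 1217056 = \frac{-388 + 154}{\left(212 + 367\right) + 383} - 1217056 = - \frac{234}{579 + 383} - 1217056 = - \frac{234}{962} - 1217056 = \left(-234\right) \frac{1}{962} - 1217056 = - \frac{9}{37} - 1217056 = - \frac{45031081}{37}$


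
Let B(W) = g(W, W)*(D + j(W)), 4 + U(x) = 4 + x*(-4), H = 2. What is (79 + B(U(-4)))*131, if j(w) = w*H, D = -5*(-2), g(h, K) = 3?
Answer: 26855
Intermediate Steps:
D = 10
j(w) = 2*w (j(w) = w*2 = 2*w)
U(x) = -4*x (U(x) = -4 + (4 + x*(-4)) = -4 + (4 - 4*x) = -4*x)
B(W) = 30 + 6*W (B(W) = 3*(10 + 2*W) = 30 + 6*W)
(79 + B(U(-4)))*131 = (79 + (30 + 6*(-4*(-4))))*131 = (79 + (30 + 6*16))*131 = (79 + (30 + 96))*131 = (79 + 126)*131 = 205*131 = 26855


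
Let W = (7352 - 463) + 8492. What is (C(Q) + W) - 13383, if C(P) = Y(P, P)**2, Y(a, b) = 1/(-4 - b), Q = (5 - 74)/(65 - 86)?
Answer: 5196847/2601 ≈ 1998.0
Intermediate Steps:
Q = 23/7 (Q = -69/(-21) = -69*(-1/21) = 23/7 ≈ 3.2857)
W = 15381 (W = 6889 + 8492 = 15381)
C(P) = (4 + P)**(-2) (C(P) = (-1/(4 + P))**2 = (4 + P)**(-2))
(C(Q) + W) - 13383 = ((4 + 23/7)**(-2) + 15381) - 13383 = ((51/7)**(-2) + 15381) - 13383 = (49/2601 + 15381) - 13383 = 40006030/2601 - 13383 = 5196847/2601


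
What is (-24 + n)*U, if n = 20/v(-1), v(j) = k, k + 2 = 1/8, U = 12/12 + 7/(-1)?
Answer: 208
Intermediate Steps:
U = -6 (U = 12*(1/12) + 7*(-1) = 1 - 7 = -6)
k = -15/8 (k = -2 + 1/8 = -15/8 ≈ -1.8750)
v(j) = -15/8
n = -32/3 (n = 20/(-15/8) = 20*(-8/15) = -32/3 ≈ -10.667)
(-24 + n)*U = (-24 - 32/3)*(-6) = -104/3*(-6) = 208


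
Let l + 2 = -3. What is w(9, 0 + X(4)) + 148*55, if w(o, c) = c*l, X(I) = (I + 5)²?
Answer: 7735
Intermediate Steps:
l = -5 (l = -2 - 3 = -5)
X(I) = (5 + I)²
w(o, c) = -5*c (w(o, c) = c*(-5) = -5*c)
w(9, 0 + X(4)) + 148*55 = -5*(0 + (5 + 4)²) + 148*55 = -5*(0 + 9²) + 8140 = -5*(0 + 81) + 8140 = -5*81 + 8140 = -405 + 8140 = 7735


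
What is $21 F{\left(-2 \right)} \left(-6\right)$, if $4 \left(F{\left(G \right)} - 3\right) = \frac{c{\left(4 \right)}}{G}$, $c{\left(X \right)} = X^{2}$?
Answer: $-126$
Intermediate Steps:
$F{\left(G \right)} = 3 + \frac{4}{G}$ ($F{\left(G \right)} = 3 + \frac{4^{2} \frac{1}{G}}{4} = 3 + \frac{16 \frac{1}{G}}{4} = 3 + \frac{4}{G}$)
$21 F{\left(-2 \right)} \left(-6\right) = 21 \left(3 + \frac{4}{-2}\right) \left(-6\right) = 21 \left(3 + 4 \left(- \frac{1}{2}\right)\right) \left(-6\right) = 21 \left(3 - 2\right) \left(-6\right) = 21 \cdot 1 \left(-6\right) = 21 \left(-6\right) = -126$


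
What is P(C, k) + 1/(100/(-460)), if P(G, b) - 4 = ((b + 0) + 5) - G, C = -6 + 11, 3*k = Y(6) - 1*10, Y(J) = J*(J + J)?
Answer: 301/15 ≈ 20.067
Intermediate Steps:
Y(J) = 2*J² (Y(J) = J*(2*J) = 2*J²)
k = 62/3 (k = (2*6² - 1*10)/3 = (2*36 - 10)/3 = (72 - 10)/3 = (⅓)*62 = 62/3 ≈ 20.667)
C = 5
P(G, b) = 9 + b - G (P(G, b) = 4 + (((b + 0) + 5) - G) = 4 + ((b + 5) - G) = 4 + ((5 + b) - G) = 4 + (5 + b - G) = 9 + b - G)
P(C, k) + 1/(100/(-460)) = (9 + 62/3 - 1*5) + 1/(100/(-460)) = (9 + 62/3 - 5) + 1/(100*(-1/460)) = 74/3 + 1/(-5/23) = 74/3 - 23/5 = 301/15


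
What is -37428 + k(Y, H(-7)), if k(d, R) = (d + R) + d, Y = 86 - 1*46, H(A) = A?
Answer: -37355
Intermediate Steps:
Y = 40 (Y = 86 - 46 = 40)
k(d, R) = R + 2*d (k(d, R) = (R + d) + d = R + 2*d)
-37428 + k(Y, H(-7)) = -37428 + (-7 + 2*40) = -37428 + (-7 + 80) = -37428 + 73 = -37355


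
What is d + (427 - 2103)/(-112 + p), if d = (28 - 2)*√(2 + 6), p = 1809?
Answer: -1676/1697 + 52*√2 ≈ 72.552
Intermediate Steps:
d = 52*√2 (d = 26*√8 = 26*(2*√2) = 52*√2 ≈ 73.539)
d + (427 - 2103)/(-112 + p) = 52*√2 + (427 - 2103)/(-112 + 1809) = 52*√2 - 1676/1697 = -1676/1697 + 52*√2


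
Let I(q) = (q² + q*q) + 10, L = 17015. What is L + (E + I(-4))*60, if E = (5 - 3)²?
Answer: 19775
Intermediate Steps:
E = 4 (E = 2² = 4)
I(q) = 10 + 2*q² (I(q) = (q² + q²) + 10 = 2*q² + 10 = 10 + 2*q²)
L + (E + I(-4))*60 = 17015 + (4 + (10 + 2*(-4)²))*60 = 17015 + (4 + (10 + 2*16))*60 = 17015 + (4 + (10 + 32))*60 = 17015 + (4 + 42)*60 = 17015 + 46*60 = 17015 + 2760 = 19775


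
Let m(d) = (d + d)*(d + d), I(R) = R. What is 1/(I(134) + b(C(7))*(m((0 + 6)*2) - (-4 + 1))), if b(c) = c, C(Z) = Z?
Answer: 1/4187 ≈ 0.00023883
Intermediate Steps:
m(d) = 4*d² (m(d) = (2*d)*(2*d) = 4*d²)
1/(I(134) + b(C(7))*(m((0 + 6)*2) - (-4 + 1))) = 1/(134 + 7*(4*((0 + 6)*2)² - (-4 + 1))) = 1/(134 + 7*(4*(6*2)² - 1*(-3))) = 1/(134 + 7*(4*12² + 3)) = 1/(134 + 7*(4*144 + 3)) = 1/(134 + 7*(576 + 3)) = 1/(134 + 7*579) = 1/(134 + 4053) = 1/4187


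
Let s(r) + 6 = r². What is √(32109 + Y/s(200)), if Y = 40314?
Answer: 3*√1426683365390/19997 ≈ 179.19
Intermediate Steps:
s(r) = -6 + r²
√(32109 + Y/s(200)) = √(32109 + 40314/(-6 + 200²)) = √(32109 + 40314/(-6 + 40000)) = √(32109 + 40314/39994) = √(32109 + 40314*(1/39994)) = √(32109 + 20157/19997) = √(642103830/19997) = 3*√1426683365390/19997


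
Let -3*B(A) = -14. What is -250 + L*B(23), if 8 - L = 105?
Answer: -2108/3 ≈ -702.67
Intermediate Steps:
L = -97 (L = 8 - 1*105 = 8 - 105 = -97)
B(A) = 14/3 (B(A) = -⅓*(-14) = 14/3)
-250 + L*B(23) = -250 - 97*14/3 = -250 - 1358/3 = -2108/3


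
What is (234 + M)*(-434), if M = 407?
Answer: -278194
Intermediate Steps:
(234 + M)*(-434) = (234 + 407)*(-434) = 641*(-434) = -278194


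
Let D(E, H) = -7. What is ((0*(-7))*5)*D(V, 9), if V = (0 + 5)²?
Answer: 0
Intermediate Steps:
V = 25 (V = 5² = 25)
((0*(-7))*5)*D(V, 9) = ((0*(-7))*5)*(-7) = (0*5)*(-7) = 0*(-7) = 0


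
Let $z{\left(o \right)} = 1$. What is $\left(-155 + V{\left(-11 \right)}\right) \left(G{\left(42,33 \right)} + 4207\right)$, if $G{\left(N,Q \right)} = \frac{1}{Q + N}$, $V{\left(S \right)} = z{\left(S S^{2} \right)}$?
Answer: $- \frac{48591004}{75} \approx -6.4788 \cdot 10^{5}$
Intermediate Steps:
$V{\left(S \right)} = 1$
$G{\left(N,Q \right)} = \frac{1}{N + Q}$
$\left(-155 + V{\left(-11 \right)}\right) \left(G{\left(42,33 \right)} + 4207\right) = \left(-155 + 1\right) \left(\frac{1}{42 + 33} + 4207\right) = - 154 \left(\frac{1}{75} + 4207\right) = \left(-154\right) \frac{315526}{75} = - \frac{48591004}{75}$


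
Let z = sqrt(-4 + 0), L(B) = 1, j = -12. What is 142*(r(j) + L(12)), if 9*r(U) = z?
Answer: 142 + 284*I/9 ≈ 142.0 + 31.556*I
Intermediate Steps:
z = 2*I (z = sqrt(-4) = 2*I ≈ 2.0*I)
r(U) = 2*I/9 (r(U) = (2*I)/9 = 2*I/9)
142*(r(j) + L(12)) = 142*(2*I/9 + 1) = 142*(1 + 2*I/9) = 142 + 284*I/9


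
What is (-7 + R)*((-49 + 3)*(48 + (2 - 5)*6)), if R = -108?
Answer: 158700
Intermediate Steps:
(-7 + R)*((-49 + 3)*(48 + (2 - 5)*6)) = (-7 - 108)*((-49 + 3)*(48 + (2 - 5)*6)) = -(-5290)*(48 - 3*6) = -(-5290)*(48 - 18) = -(-5290)*30 = -115*(-1380) = 158700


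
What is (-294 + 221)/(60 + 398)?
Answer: -73/458 ≈ -0.15939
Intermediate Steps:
(-294 + 221)/(60 + 398) = -73/458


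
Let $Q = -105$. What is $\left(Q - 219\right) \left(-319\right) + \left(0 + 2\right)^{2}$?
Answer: $103360$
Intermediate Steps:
$\left(Q - 219\right) \left(-319\right) + \left(0 + 2\right)^{2} = \left(-105 - 219\right) \left(-319\right) + \left(0 + 2\right)^{2} = \left(-324\right) \left(-319\right) + 2^{2} = 103356 + 4 = 103360$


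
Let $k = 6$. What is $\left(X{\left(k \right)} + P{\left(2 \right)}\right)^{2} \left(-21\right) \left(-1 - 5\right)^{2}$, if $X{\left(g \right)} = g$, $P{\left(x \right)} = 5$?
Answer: $-91476$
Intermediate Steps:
$\left(X{\left(k \right)} + P{\left(2 \right)}\right)^{2} \left(-21\right) \left(-1 - 5\right)^{2} = \left(6 + 5\right)^{2} \left(-21\right) \left(-1 - 5\right)^{2} = 11^{2} \left(-21\right) \left(-6\right)^{2} = 121 \left(-21\right) 36 = \left(-2541\right) 36 = -91476$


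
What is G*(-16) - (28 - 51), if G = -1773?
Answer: 28391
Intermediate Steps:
G*(-16) - (28 - 51) = -1773*(-16) - (28 - 51) = 28368 - 1*(-23) = 28368 + 23 = 28391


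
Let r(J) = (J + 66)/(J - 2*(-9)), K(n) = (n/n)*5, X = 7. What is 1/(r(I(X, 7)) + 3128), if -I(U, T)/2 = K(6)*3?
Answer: 1/3125 ≈ 0.00032000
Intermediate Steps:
K(n) = 5 (K(n) = 1*5 = 5)
I(U, T) = -30 (I(U, T) = -10*3 = -2*15 = -30)
r(J) = (66 + J)/(18 + J) (r(J) = (66 + J)/(J + 18) = (66 + J)/(18 + J))
1/(r(I(X, 7)) + 3128) = 1/((66 - 30)/(18 - 30) + 3128) = 1/(36/(-12) + 3128) = 1/(-1/12*36 + 3128) = 1/(-3 + 3128) = 1/3125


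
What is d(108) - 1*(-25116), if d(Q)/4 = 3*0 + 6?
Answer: 25140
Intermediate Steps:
d(Q) = 24 (d(Q) = 4*(3*0 + 6) = 4*(0 + 6) = 4*6 = 24)
d(108) - 1*(-25116) = 24 - 1*(-25116) = 24 + 25116 = 25140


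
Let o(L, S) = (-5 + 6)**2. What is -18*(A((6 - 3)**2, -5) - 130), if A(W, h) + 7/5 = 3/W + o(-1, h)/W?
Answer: 11786/5 ≈ 2357.2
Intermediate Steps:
o(L, S) = 1 (o(L, S) = 1**2 = 1)
A(W, h) = -7/5 + 4/W (A(W, h) = -7/5 + (3/W + 1/W) = -7/5 + 4/W)
-18*(A((6 - 3)**2, -5) - 130) = -18*((-7/5 + 4/((6 - 3)**2)) - 130) = -18*((-7/5 + 4/(3**2)) - 130) = -18*((-7/5 + 4/9) - 130) = -18*(-43/45 - 130) = -18*(-5893/45) = 11786/5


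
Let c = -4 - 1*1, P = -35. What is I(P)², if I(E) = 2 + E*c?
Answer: 31329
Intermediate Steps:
c = -5 (c = -4 - 1 = -5)
I(E) = 2 - 5*E (I(E) = 2 + E*(-5) = 2 - 5*E)
I(P)² = (2 - 5*(-35))² = (2 + 175)² = 177² = 31329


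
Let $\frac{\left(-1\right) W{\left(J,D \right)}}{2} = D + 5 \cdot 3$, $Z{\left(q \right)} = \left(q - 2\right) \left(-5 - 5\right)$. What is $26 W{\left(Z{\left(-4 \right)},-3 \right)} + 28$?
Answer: $-596$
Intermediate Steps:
$Z{\left(q \right)} = 20 - 10 q$ ($Z{\left(q \right)} = \left(-2 + q\right) \left(-10\right) = 20 - 10 q$)
$W{\left(J,D \right)} = -30 - 2 D$ ($W{\left(J,D \right)} = - 2 \left(D + 5 \cdot 3\right) = - 2 \left(D + 15\right) = - 2 \left(15 + D\right) = -30 - 2 D$)
$26 W{\left(Z{\left(-4 \right)},-3 \right)} + 28 = 26 \left(-30 - -6\right) + 28 = 26 \left(-30 + 6\right) + 28 = 26 \left(-24\right) + 28 = -624 + 28 = -596$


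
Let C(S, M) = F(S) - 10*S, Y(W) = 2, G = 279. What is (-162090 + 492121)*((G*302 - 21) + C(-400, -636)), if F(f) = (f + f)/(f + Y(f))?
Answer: 5795200136453/199 ≈ 2.9122e+10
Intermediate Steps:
F(f) = 2*f/(2 + f) (F(f) = (f + f)/(f + 2) = (2*f)/(2 + f) = 2*f/(2 + f))
C(S, M) = -10*S + 2*S/(2 + S) (C(S, M) = 2*S/(2 + S) - 10*S = -10*S + 2*S/(2 + S))
(-162090 + 492121)*((G*302 - 21) + C(-400, -636)) = (-162090 + 492121)*((279*302 - 21) + 2*(-400)*(-9 - 5*(-400))/(2 - 400)) = 330031*((84258 - 21) + 2*(-400)*(-9 + 2000)/(-398)) = 330031*(84237 + 2*(-400)*(-1/398)*1991) = 330031*(84237 + 796400/199) = 330031*(17559563/199) = 5795200136453/199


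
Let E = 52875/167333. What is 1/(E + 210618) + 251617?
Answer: 8867837236597106/35243394669 ≈ 2.5162e+5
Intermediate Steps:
E = 52875/167333 (E = 52875*(1/167333) = 52875/167333 ≈ 0.31599)
1/(E + 210618) + 251617 = 1/(52875/167333 + 210618) + 251617 = 1/(35243394669/167333) + 251617 = 167333/35243394669 + 251617 = 8867837236597106/35243394669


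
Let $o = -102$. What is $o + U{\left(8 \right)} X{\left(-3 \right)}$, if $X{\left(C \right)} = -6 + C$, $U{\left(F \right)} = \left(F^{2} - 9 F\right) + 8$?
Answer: $-102$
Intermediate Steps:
$U{\left(F \right)} = 8 + F^{2} - 9 F$
$o + U{\left(8 \right)} X{\left(-3 \right)} = -102 + \left(8 + 8^{2} - 72\right) \left(-6 - 3\right) = -102 + \left(8 + 64 - 72\right) \left(-9\right) = -102 + 0 \left(-9\right) = -102 + 0 = -102$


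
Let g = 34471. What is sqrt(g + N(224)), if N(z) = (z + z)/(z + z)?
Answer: 2*sqrt(8618) ≈ 185.67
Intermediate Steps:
N(z) = 1 (N(z) = (2*z)/((2*z)) = (2*z)*(1/(2*z)) = 1)
sqrt(g + N(224)) = sqrt(34471 + 1) = sqrt(34472) = 2*sqrt(8618)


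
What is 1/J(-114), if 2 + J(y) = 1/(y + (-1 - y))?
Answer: -⅓ ≈ -0.33333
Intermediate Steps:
J(y) = -3 (J(y) = -2 + 1/(y + (-1 - y)) = -2 + 1/(-1) = -2 - 1 = -3)
1/J(-114) = 1/(-3) = -⅓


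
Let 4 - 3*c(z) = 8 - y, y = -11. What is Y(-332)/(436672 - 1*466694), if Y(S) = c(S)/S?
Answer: -5/9967304 ≈ -5.0164e-7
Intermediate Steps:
c(z) = -5 (c(z) = 4/3 - (8 - 1*(-11))/3 = 4/3 - (8 + 11)/3 = 4/3 - ⅓*19 = 4/3 - 19/3 = -5)
Y(S) = -5/S
Y(-332)/(436672 - 1*466694) = (-5/(-332))/(436672 - 1*466694) = (-5*(-1/332))/(436672 - 466694) = (5/332)/(-30022) = (5/332)*(-1/30022) = -5/9967304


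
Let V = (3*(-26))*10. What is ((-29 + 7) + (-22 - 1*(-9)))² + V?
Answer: 445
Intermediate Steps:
V = -780 (V = -78*10 = -780)
((-29 + 7) + (-22 - 1*(-9)))² + V = ((-29 + 7) + (-22 - 1*(-9)))² - 780 = (-22 + (-22 + 9))² - 780 = (-22 - 13)² - 780 = (-35)² - 780 = 1225 - 780 = 445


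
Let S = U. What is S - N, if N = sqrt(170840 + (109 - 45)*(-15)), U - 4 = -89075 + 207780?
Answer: 118709 - 2*sqrt(42470) ≈ 1.1830e+5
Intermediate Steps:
U = 118709 (U = 4 + (-89075 + 207780) = 4 + 118705 = 118709)
S = 118709
N = 2*sqrt(42470) (N = sqrt(170840 + 64*(-15)) = sqrt(170840 - 960) = sqrt(169880) = 2*sqrt(42470) ≈ 412.17)
S - N = 118709 - 2*sqrt(42470)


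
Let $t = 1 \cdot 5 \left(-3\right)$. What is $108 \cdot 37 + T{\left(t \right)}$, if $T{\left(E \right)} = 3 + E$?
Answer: $3984$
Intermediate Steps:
$t = -15$ ($t = 5 \left(-3\right) = -15$)
$108 \cdot 37 + T{\left(t \right)} = 108 \cdot 37 + \left(3 - 15\right) = 3996 - 12 = 3984$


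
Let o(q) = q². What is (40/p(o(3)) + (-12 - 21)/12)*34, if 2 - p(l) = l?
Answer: -4029/14 ≈ -287.79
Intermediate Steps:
p(l) = 2 - l
(40/p(o(3)) + (-12 - 21)/12)*34 = (40/(2 - 1*3²) + (-12 - 21)/12)*34 = (40/(2 - 1*9) - 33*1/12)*34 = (40/(2 - 9) - 11/4)*34 = (40/(-7) - 11/4)*34 = (40*(-⅐) - 11/4)*34 = (-40/7 - 11/4)*34 = -237/28*34 = -4029/14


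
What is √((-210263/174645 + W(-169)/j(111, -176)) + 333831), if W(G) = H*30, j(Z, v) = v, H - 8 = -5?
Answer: √2190279752411791810/2561460 ≈ 577.78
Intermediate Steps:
H = 3 (H = 8 - 5 = 3)
W(G) = 90 (W(G) = 3*30 = 90)
√((-210263/174645 + W(-169)/j(111, -176)) + 333831) = √((-210263/174645 + 90/(-176)) + 333831) = √((-210263*1/174645 + 90*(-1/176)) + 333831) = √((-210263/174645 - 45/88) + 333831) = √(-26362169/15368760 + 333831) = √(5130542157391/15368760) = √2190279752411791810/2561460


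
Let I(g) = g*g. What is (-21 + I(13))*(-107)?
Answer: -15836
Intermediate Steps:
I(g) = g**2
(-21 + I(13))*(-107) = (-21 + 13**2)*(-107) = (-21 + 169)*(-107) = 148*(-107) = -15836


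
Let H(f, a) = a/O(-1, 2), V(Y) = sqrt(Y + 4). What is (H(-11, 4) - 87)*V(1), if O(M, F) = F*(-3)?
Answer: -263*sqrt(5)/3 ≈ -196.03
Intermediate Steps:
O(M, F) = -3*F
V(Y) = sqrt(4 + Y)
H(f, a) = -a/6 (H(f, a) = a/((-3*2)) = a/(-6) = a*(-1/6) = -a/6)
(H(-11, 4) - 87)*V(1) = (-1/6*4 - 87)*sqrt(4 + 1) = (-2/3 - 87)*sqrt(5) = -263*sqrt(5)/3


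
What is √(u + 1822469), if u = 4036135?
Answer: 6*√162739 ≈ 2420.5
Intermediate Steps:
√(u + 1822469) = √(4036135 + 1822469) = √5858604 = 6*√162739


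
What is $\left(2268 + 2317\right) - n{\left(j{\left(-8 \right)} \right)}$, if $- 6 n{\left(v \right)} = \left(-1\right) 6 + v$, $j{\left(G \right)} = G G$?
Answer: $\frac{13784}{3} \approx 4594.7$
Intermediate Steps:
$j{\left(G \right)} = G^{2}$
$n{\left(v \right)} = 1 - \frac{v}{6}$ ($n{\left(v \right)} = - \frac{\left(-1\right) 6 + v}{6} = - \frac{-6 + v}{6} = 1 - \frac{v}{6}$)
$\left(2268 + 2317\right) - n{\left(j{\left(-8 \right)} \right)} = \left(2268 + 2317\right) - \left(1 - \frac{\left(-8\right)^{2}}{6}\right) = 4585 - \left(1 - \frac{32}{3}\right) = 4585 - - \frac{29}{3} = 4585 + \frac{29}{3} = \frac{13784}{3}$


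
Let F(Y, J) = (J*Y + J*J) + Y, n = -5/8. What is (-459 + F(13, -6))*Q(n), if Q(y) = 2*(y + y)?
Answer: 1220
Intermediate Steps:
n = -5/8 (n = -5*⅛ = -5/8 ≈ -0.62500)
Q(y) = 4*y (Q(y) = 2*(2*y) = 4*y)
F(Y, J) = Y + J² + J*Y (F(Y, J) = (J*Y + J²) + Y = (J² + J*Y) + Y = Y + J² + J*Y)
(-459 + F(13, -6))*Q(n) = (-459 + (13 + (-6)² - 6*13))*(4*(-5/8)) = (-459 + (13 + 36 - 78))*(-5/2) = (-459 - 29)*(-5/2) = -488*(-5/2) = 1220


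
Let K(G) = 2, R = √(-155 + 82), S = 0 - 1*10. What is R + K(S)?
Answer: 2 + I*√73 ≈ 2.0 + 8.544*I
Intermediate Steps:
S = -10 (S = 0 - 10 = -10)
R = I*√73 (R = √(-73) = I*√73 ≈ 8.544*I)
R + K(S) = I*√73 + 2 = 2 + I*√73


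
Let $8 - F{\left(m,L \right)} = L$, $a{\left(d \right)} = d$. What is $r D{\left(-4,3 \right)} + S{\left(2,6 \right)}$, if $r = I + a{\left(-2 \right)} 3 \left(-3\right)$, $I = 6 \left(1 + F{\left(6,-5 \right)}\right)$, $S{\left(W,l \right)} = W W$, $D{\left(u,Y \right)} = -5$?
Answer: $-506$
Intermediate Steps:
$F{\left(m,L \right)} = 8 - L$
$S{\left(W,l \right)} = W^{2}$
$I = 84$ ($I = 6 \left(1 + \left(8 - -5\right)\right) = 6 \left(1 + \left(8 + 5\right)\right) = 6 \left(1 + 13\right) = 6 \cdot 14 = 84$)
$r = 102$ ($r = 84 - 2 \cdot 3 \left(-3\right) = 84 - -18 = 84 + 18 = 102$)
$r D{\left(-4,3 \right)} + S{\left(2,6 \right)} = 102 \left(-5\right) + 2^{2} = -510 + 4 = -506$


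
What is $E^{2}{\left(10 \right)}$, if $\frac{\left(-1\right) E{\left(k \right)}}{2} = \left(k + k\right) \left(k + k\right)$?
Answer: $640000$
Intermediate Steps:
$E{\left(k \right)} = - 8 k^{2}$ ($E{\left(k \right)} = - 2 \left(k + k\right) \left(k + k\right) = - 2 \cdot 2 k 2 k = - 2 \cdot 4 k^{2} = - 8 k^{2}$)
$E^{2}{\left(10 \right)} = \left(- 8 \cdot 10^{2}\right)^{2} = \left(\left(-8\right) 100\right)^{2} = \left(-800\right)^{2} = 640000$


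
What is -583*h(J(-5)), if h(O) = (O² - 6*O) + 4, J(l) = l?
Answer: -34397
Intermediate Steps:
h(O) = 4 + O² - 6*O
-583*h(J(-5)) = -583*(4 + (-5)² - 6*(-5)) = -583*(4 + 25 + 30) = -583*59 = -34397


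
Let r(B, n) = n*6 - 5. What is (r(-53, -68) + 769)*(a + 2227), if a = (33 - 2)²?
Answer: 1134928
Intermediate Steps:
a = 961 (a = 31² = 961)
r(B, n) = -5 + 6*n (r(B, n) = 6*n - 5 = -5 + 6*n)
(r(-53, -68) + 769)*(a + 2227) = ((-5 + 6*(-68)) + 769)*(961 + 2227) = ((-5 - 408) + 769)*3188 = (-413 + 769)*3188 = 356*3188 = 1134928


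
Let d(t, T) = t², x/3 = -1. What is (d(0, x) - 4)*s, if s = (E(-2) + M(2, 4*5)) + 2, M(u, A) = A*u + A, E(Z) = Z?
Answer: -240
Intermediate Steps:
x = -3 (x = 3*(-1) = -3)
M(u, A) = A + A*u
s = 60 (s = (-2 + (4*5)*(1 + 2)) + 2 = (-2 + 20*3) + 2 = (-2 + 60) + 2 = 58 + 2 = 60)
(d(0, x) - 4)*s = (0² - 4)*60 = (0 - 4)*60 = -4*60 = -240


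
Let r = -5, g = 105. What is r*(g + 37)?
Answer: -710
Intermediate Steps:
r*(g + 37) = -5*(105 + 37) = -5*142 = -710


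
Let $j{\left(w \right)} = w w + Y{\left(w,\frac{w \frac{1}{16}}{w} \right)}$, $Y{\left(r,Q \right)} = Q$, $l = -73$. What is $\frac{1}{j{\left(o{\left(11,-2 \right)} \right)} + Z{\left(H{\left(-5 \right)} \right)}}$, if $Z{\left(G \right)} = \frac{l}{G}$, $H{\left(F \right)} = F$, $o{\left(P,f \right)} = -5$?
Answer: $\frac{80}{3173} \approx 0.025213$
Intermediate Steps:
$Z{\left(G \right)} = - \frac{73}{G}$
$j{\left(w \right)} = \frac{1}{16} + w^{2}$ ($j{\left(w \right)} = w w + \frac{w \frac{1}{16}}{w} = w^{2} + \frac{w \frac{1}{16}}{w} = w^{2} + \frac{\frac{1}{16} w}{w} = w^{2} + \frac{1}{16} = \frac{1}{16} + w^{2}$)
$\frac{1}{j{\left(o{\left(11,-2 \right)} \right)} + Z{\left(H{\left(-5 \right)} \right)}} = \frac{1}{\left(\frac{1}{16} + \left(-5\right)^{2}\right) - \frac{73}{-5}} = \frac{1}{\left(\frac{1}{16} + 25\right) - - \frac{73}{5}} = \frac{1}{\frac{401}{16} + \frac{73}{5}} = \frac{1}{\frac{3173}{80}} = \frac{80}{3173}$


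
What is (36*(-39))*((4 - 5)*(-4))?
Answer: -5616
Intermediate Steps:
(36*(-39))*((4 - 5)*(-4)) = -(-1404)*(-4) = -1404*4 = -5616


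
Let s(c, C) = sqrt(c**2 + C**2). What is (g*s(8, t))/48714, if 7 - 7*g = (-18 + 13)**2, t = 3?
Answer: -3*sqrt(73)/56833 ≈ -0.00045101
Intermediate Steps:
g = -18/7 (g = 1 - (-18 + 13)**2/7 = 1 - 1/7*(-5)**2 = 1 - 1/7*25 = 1 - 25/7 = -18/7 ≈ -2.5714)
s(c, C) = sqrt(C**2 + c**2)
(g*s(8, t))/48714 = -18*sqrt(3**2 + 8**2)/7/48714 = -18*sqrt(9 + 64)/7*(1/48714) = -18*sqrt(73)/7*(1/48714) = -3*sqrt(73)/56833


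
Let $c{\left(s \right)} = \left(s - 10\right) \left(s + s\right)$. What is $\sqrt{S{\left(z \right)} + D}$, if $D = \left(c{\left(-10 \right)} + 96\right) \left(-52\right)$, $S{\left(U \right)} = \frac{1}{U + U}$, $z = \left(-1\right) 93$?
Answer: $\frac{i \sqrt{892300218}}{186} \approx 160.6 i$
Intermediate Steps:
$c{\left(s \right)} = 2 s \left(-10 + s\right)$ ($c{\left(s \right)} = \left(-10 + s\right) 2 s = 2 s \left(-10 + s\right)$)
$z = -93$
$S{\left(U \right)} = \frac{1}{2 U}$
$D = -25792$ ($D = \left(2 \left(-10\right) \left(-10 - 10\right) + 96\right) \left(-52\right) = \left(2 \left(-10\right) \left(-20\right) + 96\right) \left(-52\right) = \left(400 + 96\right) \left(-52\right) = 496 \left(-52\right) = -25792$)
$\sqrt{S{\left(z \right)} + D} = \sqrt{\frac{1}{2 \left(-93\right)} - 25792} = \sqrt{\frac{1}{2} \left(- \frac{1}{93}\right) - 25792} = \sqrt{- \frac{1}{186} - 25792} = \sqrt{- \frac{4797313}{186}} = \frac{i \sqrt{892300218}}{186}$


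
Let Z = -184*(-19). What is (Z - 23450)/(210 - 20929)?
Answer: 19954/20719 ≈ 0.96308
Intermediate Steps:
Z = 3496
(Z - 23450)/(210 - 20929) = (3496 - 23450)/(210 - 20929) = -19954/(-20719) = -19954*(-1/20719) = 19954/20719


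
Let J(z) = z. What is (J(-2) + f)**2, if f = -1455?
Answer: 2122849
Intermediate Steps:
(J(-2) + f)**2 = (-2 - 1455)**2 = (-1457)**2 = 2122849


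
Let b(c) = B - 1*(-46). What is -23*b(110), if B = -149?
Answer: 2369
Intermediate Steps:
b(c) = -103 (b(c) = -149 - 1*(-46) = -149 + 46 = -103)
-23*b(110) = -23*(-103) = 2369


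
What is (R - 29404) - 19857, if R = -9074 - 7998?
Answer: -66333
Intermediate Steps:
R = -17072
(R - 29404) - 19857 = (-17072 - 29404) - 19857 = -46476 - 19857 = -66333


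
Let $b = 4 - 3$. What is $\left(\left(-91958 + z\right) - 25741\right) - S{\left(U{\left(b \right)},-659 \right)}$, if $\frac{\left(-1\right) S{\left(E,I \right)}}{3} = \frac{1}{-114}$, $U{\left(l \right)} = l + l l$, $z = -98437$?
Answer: $- \frac{8213169}{38} \approx -2.1614 \cdot 10^{5}$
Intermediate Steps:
$b = 1$ ($b = 4 - 3 = 1$)
$U{\left(l \right)} = l + l^{2}$
$S{\left(E,I \right)} = \frac{1}{38}$ ($S{\left(E,I \right)} = - \frac{3}{-114} = \left(-3\right) \left(- \frac{1}{114}\right) = \frac{1}{38}$)
$\left(\left(-91958 + z\right) - 25741\right) - S{\left(U{\left(b \right)},-659 \right)} = \left(\left(-91958 - 98437\right) - 25741\right) - \frac{1}{38} = \left(-190395 - 25741\right) - \frac{1}{38} = -216136 - \frac{1}{38} = - \frac{8213169}{38}$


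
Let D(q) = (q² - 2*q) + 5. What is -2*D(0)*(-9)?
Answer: 90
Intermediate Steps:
D(q) = 5 + q² - 2*q
-2*D(0)*(-9) = -2*(5 + 0² - 2*0)*(-9) = -2*(5 + 0 + 0)*(-9) = -2*5*(-9) = -10*(-9) = 90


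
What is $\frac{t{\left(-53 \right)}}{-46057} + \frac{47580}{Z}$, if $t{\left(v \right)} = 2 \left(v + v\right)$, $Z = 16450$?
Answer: $\frac{4141282}{1429505} \approx 2.897$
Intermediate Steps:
$t{\left(v \right)} = 4 v$ ($t{\left(v \right)} = 2 \cdot 2 v = 4 v$)
$\frac{t{\left(-53 \right)}}{-46057} + \frac{47580}{Z} = \frac{4 \left(-53\right)}{-46057} + \frac{47580}{16450} = \left(-212\right) \left(- \frac{1}{46057}\right) + 47580 \cdot \frac{1}{16450} = \frac{4}{869} + \frac{4758}{1645} = \frac{4141282}{1429505}$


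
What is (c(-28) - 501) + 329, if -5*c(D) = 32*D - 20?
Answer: 56/5 ≈ 11.200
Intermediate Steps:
c(D) = 4 - 32*D/5 (c(D) = -(32*D - 20)/5 = -(-20 + 32*D)/5 = 4 - 32*D/5)
(c(-28) - 501) + 329 = ((4 - 32/5*(-28)) - 501) + 329 = ((4 + 896/5) - 501) + 329 = (916/5 - 501) + 329 = -1589/5 + 329 = 56/5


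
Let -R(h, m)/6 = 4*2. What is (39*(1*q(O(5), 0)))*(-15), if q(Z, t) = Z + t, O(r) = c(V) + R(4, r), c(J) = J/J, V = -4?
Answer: 27495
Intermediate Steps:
c(J) = 1
R(h, m) = -48 (R(h, m) = -24*2 = -6*8 = -48)
O(r) = -47 (O(r) = 1 - 48 = -47)
(39*(1*q(O(5), 0)))*(-15) = (39*(1*(-47 + 0)))*(-15) = (39*(1*(-47)))*(-15) = (39*(-47))*(-15) = -1833*(-15) = 27495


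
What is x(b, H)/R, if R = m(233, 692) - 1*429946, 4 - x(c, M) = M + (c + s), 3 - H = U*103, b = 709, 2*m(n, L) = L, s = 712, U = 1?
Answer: 439/143200 ≈ 0.0030656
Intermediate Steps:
m(n, L) = L/2
H = -100 (H = 3 - 103 = -100)
x(c, M) = -708 - M - c (x(c, M) = 4 - (M + (c + 712)) = 4 - (M + (712 + c)) = 4 - (712 + M + c) = 4 + (-712 - M - c) = -708 - M - c)
R = -429600 (R = (1/2)*692 - 1*429946 = 346 - 429946 = -429600)
x(b, H)/R = (-708 - 1*(-100) - 1*709)/(-429600) = (-708 + 100 - 709)*(-1/429600) = -1317*(-1/429600) = 439/143200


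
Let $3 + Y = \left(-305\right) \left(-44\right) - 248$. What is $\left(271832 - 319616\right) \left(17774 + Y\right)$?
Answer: $-1478580312$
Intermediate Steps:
$Y = 13169$ ($Y = -3 - -13172 = -3 + \left(13420 - 248\right) = -3 + 13172 = 13169$)
$\left(271832 - 319616\right) \left(17774 + Y\right) = \left(271832 - 319616\right) \left(17774 + 13169\right) = \left(-47784\right) 30943 = -1478580312$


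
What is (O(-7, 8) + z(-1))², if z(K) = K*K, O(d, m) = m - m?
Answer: 1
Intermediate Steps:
O(d, m) = 0
z(K) = K²
(O(-7, 8) + z(-1))² = (0 + (-1)²)² = (0 + 1)² = 1² = 1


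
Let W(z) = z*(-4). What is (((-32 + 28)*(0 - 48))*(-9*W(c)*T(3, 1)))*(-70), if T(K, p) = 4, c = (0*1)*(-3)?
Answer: 0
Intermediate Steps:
c = 0 (c = 0*(-3) = 0)
W(z) = -4*z
(((-32 + 28)*(0 - 48))*(-9*W(c)*T(3, 1)))*(-70) = (((-32 + 28)*(0 - 48))*(-9*(-4*0)*4))*(-70) = ((-4*(-48))*(-0*4))*(-70) = (192*(-9*0))*(-70) = (192*0)*(-70) = 0*(-70) = 0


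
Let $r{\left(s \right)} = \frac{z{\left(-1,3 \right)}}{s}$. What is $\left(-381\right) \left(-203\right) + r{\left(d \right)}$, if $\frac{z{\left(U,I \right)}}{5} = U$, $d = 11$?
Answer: $\frac{850768}{11} \approx 77343.0$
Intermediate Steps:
$z{\left(U,I \right)} = 5 U$
$r{\left(s \right)} = - \frac{5}{s}$ ($r{\left(s \right)} = \frac{5 \left(-1\right)}{s} = - \frac{5}{s}$)
$\left(-381\right) \left(-203\right) + r{\left(d \right)} = \left(-381\right) \left(-203\right) - \frac{5}{11} = 77343 - \frac{5}{11} = \frac{850768}{11}$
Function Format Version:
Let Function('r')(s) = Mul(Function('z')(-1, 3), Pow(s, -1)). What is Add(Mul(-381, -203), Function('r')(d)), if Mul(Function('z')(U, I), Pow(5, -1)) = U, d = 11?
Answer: Rational(850768, 11) ≈ 77343.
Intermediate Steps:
Function('z')(U, I) = Mul(5, U)
Function('r')(s) = Mul(-5, Pow(s, -1)) (Function('r')(s) = Mul(Mul(5, -1), Pow(s, -1)) = Mul(-5, Pow(s, -1)))
Add(Mul(-381, -203), Function('r')(d)) = Add(Mul(-381, -203), Mul(-5, Pow(11, -1))) = Add(77343, Mul(-5, Rational(1, 11))) = Add(77343, Rational(-5, 11)) = Rational(850768, 11)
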